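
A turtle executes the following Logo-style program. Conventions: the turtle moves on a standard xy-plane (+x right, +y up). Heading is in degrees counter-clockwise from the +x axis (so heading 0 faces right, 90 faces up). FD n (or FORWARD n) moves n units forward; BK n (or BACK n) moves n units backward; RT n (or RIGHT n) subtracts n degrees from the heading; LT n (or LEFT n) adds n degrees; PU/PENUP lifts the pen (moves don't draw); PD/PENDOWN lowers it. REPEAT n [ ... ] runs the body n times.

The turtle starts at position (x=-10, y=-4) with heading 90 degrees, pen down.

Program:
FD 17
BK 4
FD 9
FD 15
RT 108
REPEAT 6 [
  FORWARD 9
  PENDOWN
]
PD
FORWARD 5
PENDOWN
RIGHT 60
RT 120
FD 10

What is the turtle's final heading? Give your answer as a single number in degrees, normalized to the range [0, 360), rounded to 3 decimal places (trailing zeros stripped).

Executing turtle program step by step:
Start: pos=(-10,-4), heading=90, pen down
FD 17: (-10,-4) -> (-10,13) [heading=90, draw]
BK 4: (-10,13) -> (-10,9) [heading=90, draw]
FD 9: (-10,9) -> (-10,18) [heading=90, draw]
FD 15: (-10,18) -> (-10,33) [heading=90, draw]
RT 108: heading 90 -> 342
REPEAT 6 [
  -- iteration 1/6 --
  FD 9: (-10,33) -> (-1.44,30.219) [heading=342, draw]
  PD: pen down
  -- iteration 2/6 --
  FD 9: (-1.44,30.219) -> (7.119,27.438) [heading=342, draw]
  PD: pen down
  -- iteration 3/6 --
  FD 9: (7.119,27.438) -> (15.679,24.657) [heading=342, draw]
  PD: pen down
  -- iteration 4/6 --
  FD 9: (15.679,24.657) -> (24.238,21.875) [heading=342, draw]
  PD: pen down
  -- iteration 5/6 --
  FD 9: (24.238,21.875) -> (32.798,19.094) [heading=342, draw]
  PD: pen down
  -- iteration 6/6 --
  FD 9: (32.798,19.094) -> (41.357,16.313) [heading=342, draw]
  PD: pen down
]
PD: pen down
FD 5: (41.357,16.313) -> (46.112,14.768) [heading=342, draw]
PD: pen down
RT 60: heading 342 -> 282
RT 120: heading 282 -> 162
FD 10: (46.112,14.768) -> (36.602,17.858) [heading=162, draw]
Final: pos=(36.602,17.858), heading=162, 12 segment(s) drawn

Answer: 162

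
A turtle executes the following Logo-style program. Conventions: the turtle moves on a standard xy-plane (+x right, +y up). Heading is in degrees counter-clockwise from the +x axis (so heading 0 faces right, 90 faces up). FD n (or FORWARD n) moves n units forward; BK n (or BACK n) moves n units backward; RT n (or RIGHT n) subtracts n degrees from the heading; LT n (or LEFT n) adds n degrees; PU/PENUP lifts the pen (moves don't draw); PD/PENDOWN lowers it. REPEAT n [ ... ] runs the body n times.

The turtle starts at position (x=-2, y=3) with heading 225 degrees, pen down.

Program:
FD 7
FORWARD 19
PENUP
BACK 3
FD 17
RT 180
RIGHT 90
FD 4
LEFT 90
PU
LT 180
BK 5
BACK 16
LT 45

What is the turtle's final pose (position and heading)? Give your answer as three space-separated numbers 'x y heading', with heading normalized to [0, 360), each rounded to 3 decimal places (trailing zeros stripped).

Answer: -12.607 -13.263 270

Derivation:
Executing turtle program step by step:
Start: pos=(-2,3), heading=225, pen down
FD 7: (-2,3) -> (-6.95,-1.95) [heading=225, draw]
FD 19: (-6.95,-1.95) -> (-20.385,-15.385) [heading=225, draw]
PU: pen up
BK 3: (-20.385,-15.385) -> (-18.263,-13.263) [heading=225, move]
FD 17: (-18.263,-13.263) -> (-30.284,-25.284) [heading=225, move]
RT 180: heading 225 -> 45
RT 90: heading 45 -> 315
FD 4: (-30.284,-25.284) -> (-27.456,-28.113) [heading=315, move]
LT 90: heading 315 -> 45
PU: pen up
LT 180: heading 45 -> 225
BK 5: (-27.456,-28.113) -> (-23.92,-24.577) [heading=225, move]
BK 16: (-23.92,-24.577) -> (-12.607,-13.263) [heading=225, move]
LT 45: heading 225 -> 270
Final: pos=(-12.607,-13.263), heading=270, 2 segment(s) drawn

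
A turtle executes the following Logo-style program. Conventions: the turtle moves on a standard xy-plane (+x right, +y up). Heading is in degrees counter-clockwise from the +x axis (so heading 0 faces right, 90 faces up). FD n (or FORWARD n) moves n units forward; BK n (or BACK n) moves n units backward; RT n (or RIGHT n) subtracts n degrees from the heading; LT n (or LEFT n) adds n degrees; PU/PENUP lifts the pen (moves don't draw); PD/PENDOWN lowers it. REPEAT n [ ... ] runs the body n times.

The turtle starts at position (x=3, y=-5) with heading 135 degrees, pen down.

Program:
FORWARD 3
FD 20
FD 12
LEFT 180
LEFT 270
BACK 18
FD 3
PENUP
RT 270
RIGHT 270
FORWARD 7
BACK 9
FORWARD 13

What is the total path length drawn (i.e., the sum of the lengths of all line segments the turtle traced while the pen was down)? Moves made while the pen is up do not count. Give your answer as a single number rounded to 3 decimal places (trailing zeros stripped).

Executing turtle program step by step:
Start: pos=(3,-5), heading=135, pen down
FD 3: (3,-5) -> (0.879,-2.879) [heading=135, draw]
FD 20: (0.879,-2.879) -> (-13.263,11.263) [heading=135, draw]
FD 12: (-13.263,11.263) -> (-21.749,19.749) [heading=135, draw]
LT 180: heading 135 -> 315
LT 270: heading 315 -> 225
BK 18: (-21.749,19.749) -> (-9.021,32.477) [heading=225, draw]
FD 3: (-9.021,32.477) -> (-11.142,30.355) [heading=225, draw]
PU: pen up
RT 270: heading 225 -> 315
RT 270: heading 315 -> 45
FD 7: (-11.142,30.355) -> (-6.192,35.305) [heading=45, move]
BK 9: (-6.192,35.305) -> (-12.556,28.941) [heading=45, move]
FD 13: (-12.556,28.941) -> (-3.364,38.134) [heading=45, move]
Final: pos=(-3.364,38.134), heading=45, 5 segment(s) drawn

Segment lengths:
  seg 1: (3,-5) -> (0.879,-2.879), length = 3
  seg 2: (0.879,-2.879) -> (-13.263,11.263), length = 20
  seg 3: (-13.263,11.263) -> (-21.749,19.749), length = 12
  seg 4: (-21.749,19.749) -> (-9.021,32.477), length = 18
  seg 5: (-9.021,32.477) -> (-11.142,30.355), length = 3
Total = 56

Answer: 56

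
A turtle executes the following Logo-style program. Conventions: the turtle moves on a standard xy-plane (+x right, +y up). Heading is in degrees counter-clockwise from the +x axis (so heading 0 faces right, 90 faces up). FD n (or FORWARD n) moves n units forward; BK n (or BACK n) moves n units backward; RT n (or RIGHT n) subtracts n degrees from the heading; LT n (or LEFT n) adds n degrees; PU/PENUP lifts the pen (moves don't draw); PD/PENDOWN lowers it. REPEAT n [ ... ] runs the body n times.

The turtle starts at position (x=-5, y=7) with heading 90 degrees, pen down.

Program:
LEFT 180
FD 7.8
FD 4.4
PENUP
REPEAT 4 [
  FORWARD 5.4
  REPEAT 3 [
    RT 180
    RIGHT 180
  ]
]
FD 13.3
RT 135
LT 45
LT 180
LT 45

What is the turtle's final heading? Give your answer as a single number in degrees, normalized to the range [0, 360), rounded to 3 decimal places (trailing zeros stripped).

Executing turtle program step by step:
Start: pos=(-5,7), heading=90, pen down
LT 180: heading 90 -> 270
FD 7.8: (-5,7) -> (-5,-0.8) [heading=270, draw]
FD 4.4: (-5,-0.8) -> (-5,-5.2) [heading=270, draw]
PU: pen up
REPEAT 4 [
  -- iteration 1/4 --
  FD 5.4: (-5,-5.2) -> (-5,-10.6) [heading=270, move]
  REPEAT 3 [
    -- iteration 1/3 --
    RT 180: heading 270 -> 90
    RT 180: heading 90 -> 270
    -- iteration 2/3 --
    RT 180: heading 270 -> 90
    RT 180: heading 90 -> 270
    -- iteration 3/3 --
    RT 180: heading 270 -> 90
    RT 180: heading 90 -> 270
  ]
  -- iteration 2/4 --
  FD 5.4: (-5,-10.6) -> (-5,-16) [heading=270, move]
  REPEAT 3 [
    -- iteration 1/3 --
    RT 180: heading 270 -> 90
    RT 180: heading 90 -> 270
    -- iteration 2/3 --
    RT 180: heading 270 -> 90
    RT 180: heading 90 -> 270
    -- iteration 3/3 --
    RT 180: heading 270 -> 90
    RT 180: heading 90 -> 270
  ]
  -- iteration 3/4 --
  FD 5.4: (-5,-16) -> (-5,-21.4) [heading=270, move]
  REPEAT 3 [
    -- iteration 1/3 --
    RT 180: heading 270 -> 90
    RT 180: heading 90 -> 270
    -- iteration 2/3 --
    RT 180: heading 270 -> 90
    RT 180: heading 90 -> 270
    -- iteration 3/3 --
    RT 180: heading 270 -> 90
    RT 180: heading 90 -> 270
  ]
  -- iteration 4/4 --
  FD 5.4: (-5,-21.4) -> (-5,-26.8) [heading=270, move]
  REPEAT 3 [
    -- iteration 1/3 --
    RT 180: heading 270 -> 90
    RT 180: heading 90 -> 270
    -- iteration 2/3 --
    RT 180: heading 270 -> 90
    RT 180: heading 90 -> 270
    -- iteration 3/3 --
    RT 180: heading 270 -> 90
    RT 180: heading 90 -> 270
  ]
]
FD 13.3: (-5,-26.8) -> (-5,-40.1) [heading=270, move]
RT 135: heading 270 -> 135
LT 45: heading 135 -> 180
LT 180: heading 180 -> 0
LT 45: heading 0 -> 45
Final: pos=(-5,-40.1), heading=45, 2 segment(s) drawn

Answer: 45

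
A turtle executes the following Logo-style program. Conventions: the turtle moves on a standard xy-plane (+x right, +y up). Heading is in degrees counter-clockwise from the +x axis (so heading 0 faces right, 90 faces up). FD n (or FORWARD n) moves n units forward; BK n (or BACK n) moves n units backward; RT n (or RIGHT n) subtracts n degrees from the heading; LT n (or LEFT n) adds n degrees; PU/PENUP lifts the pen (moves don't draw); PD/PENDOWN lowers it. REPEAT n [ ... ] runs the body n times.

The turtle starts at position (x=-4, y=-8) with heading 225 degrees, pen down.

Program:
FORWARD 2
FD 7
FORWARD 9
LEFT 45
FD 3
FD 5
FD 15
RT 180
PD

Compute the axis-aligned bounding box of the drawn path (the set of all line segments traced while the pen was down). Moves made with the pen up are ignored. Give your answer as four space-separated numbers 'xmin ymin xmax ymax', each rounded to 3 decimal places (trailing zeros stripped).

Executing turtle program step by step:
Start: pos=(-4,-8), heading=225, pen down
FD 2: (-4,-8) -> (-5.414,-9.414) [heading=225, draw]
FD 7: (-5.414,-9.414) -> (-10.364,-14.364) [heading=225, draw]
FD 9: (-10.364,-14.364) -> (-16.728,-20.728) [heading=225, draw]
LT 45: heading 225 -> 270
FD 3: (-16.728,-20.728) -> (-16.728,-23.728) [heading=270, draw]
FD 5: (-16.728,-23.728) -> (-16.728,-28.728) [heading=270, draw]
FD 15: (-16.728,-28.728) -> (-16.728,-43.728) [heading=270, draw]
RT 180: heading 270 -> 90
PD: pen down
Final: pos=(-16.728,-43.728), heading=90, 6 segment(s) drawn

Segment endpoints: x in {-16.728, -16.728, -10.364, -5.414, -4}, y in {-43.728, -28.728, -23.728, -20.728, -14.364, -9.414, -8}
xmin=-16.728, ymin=-43.728, xmax=-4, ymax=-8

Answer: -16.728 -43.728 -4 -8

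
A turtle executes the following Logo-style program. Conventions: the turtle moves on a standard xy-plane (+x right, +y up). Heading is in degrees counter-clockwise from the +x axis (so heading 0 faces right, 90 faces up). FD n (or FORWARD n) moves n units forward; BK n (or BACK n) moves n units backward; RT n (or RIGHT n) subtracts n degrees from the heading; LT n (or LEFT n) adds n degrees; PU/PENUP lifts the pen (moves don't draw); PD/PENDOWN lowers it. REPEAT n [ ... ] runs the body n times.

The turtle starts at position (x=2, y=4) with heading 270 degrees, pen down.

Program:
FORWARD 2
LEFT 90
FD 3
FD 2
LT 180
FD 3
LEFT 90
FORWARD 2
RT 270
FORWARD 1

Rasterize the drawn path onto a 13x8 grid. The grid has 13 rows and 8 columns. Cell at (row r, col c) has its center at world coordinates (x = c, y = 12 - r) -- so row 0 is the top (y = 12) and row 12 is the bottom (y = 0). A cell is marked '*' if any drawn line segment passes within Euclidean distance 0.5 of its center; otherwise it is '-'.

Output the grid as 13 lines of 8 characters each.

Answer: --------
--------
--------
--------
--------
--------
--------
--------
--*-----
--*-----
--******
----*---
----**--

Derivation:
Segment 0: (2,4) -> (2,2)
Segment 1: (2,2) -> (5,2)
Segment 2: (5,2) -> (7,2)
Segment 3: (7,2) -> (4,2)
Segment 4: (4,2) -> (4,0)
Segment 5: (4,0) -> (5,-0)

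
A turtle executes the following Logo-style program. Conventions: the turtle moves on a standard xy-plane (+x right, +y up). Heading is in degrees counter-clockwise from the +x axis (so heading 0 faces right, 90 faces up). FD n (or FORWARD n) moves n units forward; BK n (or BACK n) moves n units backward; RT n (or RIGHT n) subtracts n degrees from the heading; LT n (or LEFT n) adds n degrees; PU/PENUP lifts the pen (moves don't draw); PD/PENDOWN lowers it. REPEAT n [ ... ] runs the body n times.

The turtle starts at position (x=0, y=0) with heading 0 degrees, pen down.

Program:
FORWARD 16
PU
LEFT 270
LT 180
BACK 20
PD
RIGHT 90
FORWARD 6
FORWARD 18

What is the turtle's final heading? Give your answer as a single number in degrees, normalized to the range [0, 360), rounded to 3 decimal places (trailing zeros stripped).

Answer: 0

Derivation:
Executing turtle program step by step:
Start: pos=(0,0), heading=0, pen down
FD 16: (0,0) -> (16,0) [heading=0, draw]
PU: pen up
LT 270: heading 0 -> 270
LT 180: heading 270 -> 90
BK 20: (16,0) -> (16,-20) [heading=90, move]
PD: pen down
RT 90: heading 90 -> 0
FD 6: (16,-20) -> (22,-20) [heading=0, draw]
FD 18: (22,-20) -> (40,-20) [heading=0, draw]
Final: pos=(40,-20), heading=0, 3 segment(s) drawn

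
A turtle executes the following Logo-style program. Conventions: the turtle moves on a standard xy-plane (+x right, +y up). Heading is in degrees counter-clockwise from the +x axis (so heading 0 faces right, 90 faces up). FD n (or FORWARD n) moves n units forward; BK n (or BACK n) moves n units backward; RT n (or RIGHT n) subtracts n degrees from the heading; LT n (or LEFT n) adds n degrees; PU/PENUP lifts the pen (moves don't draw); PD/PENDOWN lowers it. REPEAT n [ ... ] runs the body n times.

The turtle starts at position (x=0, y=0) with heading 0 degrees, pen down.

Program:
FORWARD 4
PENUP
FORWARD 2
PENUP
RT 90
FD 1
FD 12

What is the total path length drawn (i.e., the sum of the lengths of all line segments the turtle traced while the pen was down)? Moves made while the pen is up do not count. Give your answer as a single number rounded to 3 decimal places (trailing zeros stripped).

Executing turtle program step by step:
Start: pos=(0,0), heading=0, pen down
FD 4: (0,0) -> (4,0) [heading=0, draw]
PU: pen up
FD 2: (4,0) -> (6,0) [heading=0, move]
PU: pen up
RT 90: heading 0 -> 270
FD 1: (6,0) -> (6,-1) [heading=270, move]
FD 12: (6,-1) -> (6,-13) [heading=270, move]
Final: pos=(6,-13), heading=270, 1 segment(s) drawn

Segment lengths:
  seg 1: (0,0) -> (4,0), length = 4
Total = 4

Answer: 4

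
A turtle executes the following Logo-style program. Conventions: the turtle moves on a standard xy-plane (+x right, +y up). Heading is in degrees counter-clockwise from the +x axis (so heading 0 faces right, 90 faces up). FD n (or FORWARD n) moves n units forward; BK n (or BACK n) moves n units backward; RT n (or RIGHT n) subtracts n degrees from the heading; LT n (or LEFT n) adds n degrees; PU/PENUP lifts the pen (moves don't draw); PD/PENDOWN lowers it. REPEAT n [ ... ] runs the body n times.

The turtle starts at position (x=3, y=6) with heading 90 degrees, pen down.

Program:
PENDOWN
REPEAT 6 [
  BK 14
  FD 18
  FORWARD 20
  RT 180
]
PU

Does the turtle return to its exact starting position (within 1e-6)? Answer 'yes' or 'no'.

Executing turtle program step by step:
Start: pos=(3,6), heading=90, pen down
PD: pen down
REPEAT 6 [
  -- iteration 1/6 --
  BK 14: (3,6) -> (3,-8) [heading=90, draw]
  FD 18: (3,-8) -> (3,10) [heading=90, draw]
  FD 20: (3,10) -> (3,30) [heading=90, draw]
  RT 180: heading 90 -> 270
  -- iteration 2/6 --
  BK 14: (3,30) -> (3,44) [heading=270, draw]
  FD 18: (3,44) -> (3,26) [heading=270, draw]
  FD 20: (3,26) -> (3,6) [heading=270, draw]
  RT 180: heading 270 -> 90
  -- iteration 3/6 --
  BK 14: (3,6) -> (3,-8) [heading=90, draw]
  FD 18: (3,-8) -> (3,10) [heading=90, draw]
  FD 20: (3,10) -> (3,30) [heading=90, draw]
  RT 180: heading 90 -> 270
  -- iteration 4/6 --
  BK 14: (3,30) -> (3,44) [heading=270, draw]
  FD 18: (3,44) -> (3,26) [heading=270, draw]
  FD 20: (3,26) -> (3,6) [heading=270, draw]
  RT 180: heading 270 -> 90
  -- iteration 5/6 --
  BK 14: (3,6) -> (3,-8) [heading=90, draw]
  FD 18: (3,-8) -> (3,10) [heading=90, draw]
  FD 20: (3,10) -> (3,30) [heading=90, draw]
  RT 180: heading 90 -> 270
  -- iteration 6/6 --
  BK 14: (3,30) -> (3,44) [heading=270, draw]
  FD 18: (3,44) -> (3,26) [heading=270, draw]
  FD 20: (3,26) -> (3,6) [heading=270, draw]
  RT 180: heading 270 -> 90
]
PU: pen up
Final: pos=(3,6), heading=90, 18 segment(s) drawn

Start position: (3, 6)
Final position: (3, 6)
Distance = 0; < 1e-6 -> CLOSED

Answer: yes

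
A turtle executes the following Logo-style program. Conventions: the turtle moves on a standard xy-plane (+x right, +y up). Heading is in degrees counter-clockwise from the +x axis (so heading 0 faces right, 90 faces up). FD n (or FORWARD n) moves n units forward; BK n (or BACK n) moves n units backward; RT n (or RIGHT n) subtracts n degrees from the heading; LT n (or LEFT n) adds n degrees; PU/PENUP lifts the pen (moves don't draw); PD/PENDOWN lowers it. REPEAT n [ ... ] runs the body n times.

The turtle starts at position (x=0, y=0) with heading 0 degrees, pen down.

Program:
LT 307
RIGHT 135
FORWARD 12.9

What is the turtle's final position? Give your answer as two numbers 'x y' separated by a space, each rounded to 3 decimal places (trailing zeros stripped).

Executing turtle program step by step:
Start: pos=(0,0), heading=0, pen down
LT 307: heading 0 -> 307
RT 135: heading 307 -> 172
FD 12.9: (0,0) -> (-12.774,1.795) [heading=172, draw]
Final: pos=(-12.774,1.795), heading=172, 1 segment(s) drawn

Answer: -12.774 1.795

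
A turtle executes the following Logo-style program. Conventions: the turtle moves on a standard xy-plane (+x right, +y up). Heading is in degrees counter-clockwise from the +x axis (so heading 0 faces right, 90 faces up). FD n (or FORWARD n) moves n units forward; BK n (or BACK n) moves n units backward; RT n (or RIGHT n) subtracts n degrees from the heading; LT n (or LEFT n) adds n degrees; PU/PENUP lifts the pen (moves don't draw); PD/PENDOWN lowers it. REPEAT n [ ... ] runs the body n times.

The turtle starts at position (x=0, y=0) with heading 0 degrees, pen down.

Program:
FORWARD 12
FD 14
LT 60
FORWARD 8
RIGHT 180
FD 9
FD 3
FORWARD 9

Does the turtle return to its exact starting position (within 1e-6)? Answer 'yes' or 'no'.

Executing turtle program step by step:
Start: pos=(0,0), heading=0, pen down
FD 12: (0,0) -> (12,0) [heading=0, draw]
FD 14: (12,0) -> (26,0) [heading=0, draw]
LT 60: heading 0 -> 60
FD 8: (26,0) -> (30,6.928) [heading=60, draw]
RT 180: heading 60 -> 240
FD 9: (30,6.928) -> (25.5,-0.866) [heading=240, draw]
FD 3: (25.5,-0.866) -> (24,-3.464) [heading=240, draw]
FD 9: (24,-3.464) -> (19.5,-11.258) [heading=240, draw]
Final: pos=(19.5,-11.258), heading=240, 6 segment(s) drawn

Start position: (0, 0)
Final position: (19.5, -11.258)
Distance = 22.517; >= 1e-6 -> NOT closed

Answer: no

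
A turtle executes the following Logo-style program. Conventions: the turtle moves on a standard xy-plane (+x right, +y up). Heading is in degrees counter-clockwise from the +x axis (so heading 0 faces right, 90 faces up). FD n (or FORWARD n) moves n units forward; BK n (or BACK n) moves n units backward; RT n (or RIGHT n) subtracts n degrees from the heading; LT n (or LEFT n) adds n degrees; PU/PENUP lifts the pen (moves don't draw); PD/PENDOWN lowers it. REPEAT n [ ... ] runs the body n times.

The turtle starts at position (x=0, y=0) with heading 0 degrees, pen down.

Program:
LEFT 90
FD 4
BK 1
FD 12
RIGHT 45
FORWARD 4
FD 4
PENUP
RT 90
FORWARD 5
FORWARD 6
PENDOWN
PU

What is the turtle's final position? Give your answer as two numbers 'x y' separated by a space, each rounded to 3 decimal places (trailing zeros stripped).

Answer: 13.435 12.879

Derivation:
Executing turtle program step by step:
Start: pos=(0,0), heading=0, pen down
LT 90: heading 0 -> 90
FD 4: (0,0) -> (0,4) [heading=90, draw]
BK 1: (0,4) -> (0,3) [heading=90, draw]
FD 12: (0,3) -> (0,15) [heading=90, draw]
RT 45: heading 90 -> 45
FD 4: (0,15) -> (2.828,17.828) [heading=45, draw]
FD 4: (2.828,17.828) -> (5.657,20.657) [heading=45, draw]
PU: pen up
RT 90: heading 45 -> 315
FD 5: (5.657,20.657) -> (9.192,17.121) [heading=315, move]
FD 6: (9.192,17.121) -> (13.435,12.879) [heading=315, move]
PD: pen down
PU: pen up
Final: pos=(13.435,12.879), heading=315, 5 segment(s) drawn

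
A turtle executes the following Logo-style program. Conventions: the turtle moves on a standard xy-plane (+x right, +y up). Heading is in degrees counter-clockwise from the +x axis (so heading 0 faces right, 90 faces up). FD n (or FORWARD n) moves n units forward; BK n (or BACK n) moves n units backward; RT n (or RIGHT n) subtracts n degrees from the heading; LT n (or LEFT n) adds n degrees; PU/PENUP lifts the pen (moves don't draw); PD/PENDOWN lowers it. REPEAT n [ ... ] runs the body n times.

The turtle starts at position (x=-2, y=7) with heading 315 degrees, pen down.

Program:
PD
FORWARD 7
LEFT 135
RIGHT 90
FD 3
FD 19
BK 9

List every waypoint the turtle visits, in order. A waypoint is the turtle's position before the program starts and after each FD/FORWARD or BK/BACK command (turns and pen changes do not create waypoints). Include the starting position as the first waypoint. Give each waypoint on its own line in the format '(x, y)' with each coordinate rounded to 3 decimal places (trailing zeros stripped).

Answer: (-2, 7)
(2.95, 2.05)
(5.95, 2.05)
(24.95, 2.05)
(15.95, 2.05)

Derivation:
Executing turtle program step by step:
Start: pos=(-2,7), heading=315, pen down
PD: pen down
FD 7: (-2,7) -> (2.95,2.05) [heading=315, draw]
LT 135: heading 315 -> 90
RT 90: heading 90 -> 0
FD 3: (2.95,2.05) -> (5.95,2.05) [heading=0, draw]
FD 19: (5.95,2.05) -> (24.95,2.05) [heading=0, draw]
BK 9: (24.95,2.05) -> (15.95,2.05) [heading=0, draw]
Final: pos=(15.95,2.05), heading=0, 4 segment(s) drawn
Waypoints (5 total):
(-2, 7)
(2.95, 2.05)
(5.95, 2.05)
(24.95, 2.05)
(15.95, 2.05)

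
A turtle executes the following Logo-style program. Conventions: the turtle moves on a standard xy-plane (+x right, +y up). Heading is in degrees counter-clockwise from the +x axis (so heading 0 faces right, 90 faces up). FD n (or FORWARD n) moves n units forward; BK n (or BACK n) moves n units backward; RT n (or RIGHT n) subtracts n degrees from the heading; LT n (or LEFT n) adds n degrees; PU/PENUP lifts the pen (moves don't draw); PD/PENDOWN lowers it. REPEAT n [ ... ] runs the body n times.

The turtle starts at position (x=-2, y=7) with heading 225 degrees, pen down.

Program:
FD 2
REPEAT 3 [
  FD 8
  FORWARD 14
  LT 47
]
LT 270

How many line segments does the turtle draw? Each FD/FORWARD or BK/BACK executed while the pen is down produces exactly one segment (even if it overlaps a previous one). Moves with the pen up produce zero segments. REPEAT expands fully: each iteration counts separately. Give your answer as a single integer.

Executing turtle program step by step:
Start: pos=(-2,7), heading=225, pen down
FD 2: (-2,7) -> (-3.414,5.586) [heading=225, draw]
REPEAT 3 [
  -- iteration 1/3 --
  FD 8: (-3.414,5.586) -> (-9.071,-0.071) [heading=225, draw]
  FD 14: (-9.071,-0.071) -> (-18.971,-9.971) [heading=225, draw]
  LT 47: heading 225 -> 272
  -- iteration 2/3 --
  FD 8: (-18.971,-9.971) -> (-18.691,-17.966) [heading=272, draw]
  FD 14: (-18.691,-17.966) -> (-18.203,-31.957) [heading=272, draw]
  LT 47: heading 272 -> 319
  -- iteration 3/3 --
  FD 8: (-18.203,-31.957) -> (-12.165,-37.206) [heading=319, draw]
  FD 14: (-12.165,-37.206) -> (-1.599,-46.39) [heading=319, draw]
  LT 47: heading 319 -> 6
]
LT 270: heading 6 -> 276
Final: pos=(-1.599,-46.39), heading=276, 7 segment(s) drawn
Segments drawn: 7

Answer: 7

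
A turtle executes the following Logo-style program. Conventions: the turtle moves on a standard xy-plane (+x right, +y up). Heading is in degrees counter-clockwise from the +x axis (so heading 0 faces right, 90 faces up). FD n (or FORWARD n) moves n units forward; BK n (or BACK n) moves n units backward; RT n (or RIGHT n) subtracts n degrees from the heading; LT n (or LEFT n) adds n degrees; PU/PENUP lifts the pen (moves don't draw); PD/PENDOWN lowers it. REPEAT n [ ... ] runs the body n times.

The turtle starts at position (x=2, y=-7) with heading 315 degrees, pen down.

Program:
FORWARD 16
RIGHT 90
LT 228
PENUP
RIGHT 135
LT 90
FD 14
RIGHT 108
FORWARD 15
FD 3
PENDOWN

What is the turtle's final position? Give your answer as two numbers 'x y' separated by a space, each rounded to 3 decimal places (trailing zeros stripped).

Answer: 31.682 -23.498

Derivation:
Executing turtle program step by step:
Start: pos=(2,-7), heading=315, pen down
FD 16: (2,-7) -> (13.314,-18.314) [heading=315, draw]
RT 90: heading 315 -> 225
LT 228: heading 225 -> 93
PU: pen up
RT 135: heading 93 -> 318
LT 90: heading 318 -> 48
FD 14: (13.314,-18.314) -> (22.682,-7.91) [heading=48, move]
RT 108: heading 48 -> 300
FD 15: (22.682,-7.91) -> (30.182,-20.9) [heading=300, move]
FD 3: (30.182,-20.9) -> (31.682,-23.498) [heading=300, move]
PD: pen down
Final: pos=(31.682,-23.498), heading=300, 1 segment(s) drawn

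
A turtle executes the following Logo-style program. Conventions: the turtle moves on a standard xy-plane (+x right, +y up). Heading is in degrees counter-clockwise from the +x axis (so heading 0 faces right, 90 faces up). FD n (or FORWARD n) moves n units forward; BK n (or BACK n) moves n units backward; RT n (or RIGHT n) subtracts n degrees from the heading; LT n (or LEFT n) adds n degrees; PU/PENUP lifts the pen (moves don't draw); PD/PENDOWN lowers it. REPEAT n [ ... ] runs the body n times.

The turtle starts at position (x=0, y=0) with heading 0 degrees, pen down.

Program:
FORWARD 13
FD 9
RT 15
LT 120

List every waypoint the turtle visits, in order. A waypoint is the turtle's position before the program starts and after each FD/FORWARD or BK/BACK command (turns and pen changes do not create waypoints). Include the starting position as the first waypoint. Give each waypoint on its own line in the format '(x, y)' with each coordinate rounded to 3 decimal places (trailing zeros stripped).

Answer: (0, 0)
(13, 0)
(22, 0)

Derivation:
Executing turtle program step by step:
Start: pos=(0,0), heading=0, pen down
FD 13: (0,0) -> (13,0) [heading=0, draw]
FD 9: (13,0) -> (22,0) [heading=0, draw]
RT 15: heading 0 -> 345
LT 120: heading 345 -> 105
Final: pos=(22,0), heading=105, 2 segment(s) drawn
Waypoints (3 total):
(0, 0)
(13, 0)
(22, 0)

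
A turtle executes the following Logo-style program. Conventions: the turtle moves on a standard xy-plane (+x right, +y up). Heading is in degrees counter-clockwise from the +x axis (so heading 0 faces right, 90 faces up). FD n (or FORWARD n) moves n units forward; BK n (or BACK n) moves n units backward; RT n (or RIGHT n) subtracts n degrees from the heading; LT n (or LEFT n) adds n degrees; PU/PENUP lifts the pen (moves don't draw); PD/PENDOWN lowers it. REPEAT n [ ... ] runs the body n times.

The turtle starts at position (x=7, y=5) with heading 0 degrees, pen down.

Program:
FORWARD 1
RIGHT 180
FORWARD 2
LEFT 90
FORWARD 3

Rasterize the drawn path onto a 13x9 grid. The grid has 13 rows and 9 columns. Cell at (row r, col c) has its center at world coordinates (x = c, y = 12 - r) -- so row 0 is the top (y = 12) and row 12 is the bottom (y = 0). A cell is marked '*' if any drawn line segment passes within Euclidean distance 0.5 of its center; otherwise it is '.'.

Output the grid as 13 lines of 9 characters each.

Answer: .........
.........
.........
.........
.........
.........
.........
......***
......*..
......*..
......*..
.........
.........

Derivation:
Segment 0: (7,5) -> (8,5)
Segment 1: (8,5) -> (6,5)
Segment 2: (6,5) -> (6,2)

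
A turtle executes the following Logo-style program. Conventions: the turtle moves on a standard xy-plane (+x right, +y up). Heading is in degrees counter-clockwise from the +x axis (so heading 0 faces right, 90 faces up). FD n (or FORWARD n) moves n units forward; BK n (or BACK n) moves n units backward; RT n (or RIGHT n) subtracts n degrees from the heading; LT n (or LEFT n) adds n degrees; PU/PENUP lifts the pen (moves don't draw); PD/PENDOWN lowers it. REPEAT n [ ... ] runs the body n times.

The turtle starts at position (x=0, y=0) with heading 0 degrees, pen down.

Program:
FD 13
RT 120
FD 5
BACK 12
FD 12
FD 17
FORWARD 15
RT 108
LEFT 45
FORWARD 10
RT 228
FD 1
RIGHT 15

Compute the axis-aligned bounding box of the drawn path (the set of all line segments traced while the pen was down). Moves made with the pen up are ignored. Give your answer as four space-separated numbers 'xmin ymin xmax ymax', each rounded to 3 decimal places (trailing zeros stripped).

Executing turtle program step by step:
Start: pos=(0,0), heading=0, pen down
FD 13: (0,0) -> (13,0) [heading=0, draw]
RT 120: heading 0 -> 240
FD 5: (13,0) -> (10.5,-4.33) [heading=240, draw]
BK 12: (10.5,-4.33) -> (16.5,6.062) [heading=240, draw]
FD 12: (16.5,6.062) -> (10.5,-4.33) [heading=240, draw]
FD 17: (10.5,-4.33) -> (2,-19.053) [heading=240, draw]
FD 15: (2,-19.053) -> (-5.5,-32.043) [heading=240, draw]
RT 108: heading 240 -> 132
LT 45: heading 132 -> 177
FD 10: (-5.5,-32.043) -> (-15.486,-31.52) [heading=177, draw]
RT 228: heading 177 -> 309
FD 1: (-15.486,-31.52) -> (-14.857,-32.297) [heading=309, draw]
RT 15: heading 309 -> 294
Final: pos=(-14.857,-32.297), heading=294, 8 segment(s) drawn

Segment endpoints: x in {-15.486, -14.857, -5.5, 0, 2, 10.5, 13, 16.5}, y in {-32.297, -32.043, -31.52, -19.053, -4.33, 0, 6.062}
xmin=-15.486, ymin=-32.297, xmax=16.5, ymax=6.062

Answer: -15.486 -32.297 16.5 6.062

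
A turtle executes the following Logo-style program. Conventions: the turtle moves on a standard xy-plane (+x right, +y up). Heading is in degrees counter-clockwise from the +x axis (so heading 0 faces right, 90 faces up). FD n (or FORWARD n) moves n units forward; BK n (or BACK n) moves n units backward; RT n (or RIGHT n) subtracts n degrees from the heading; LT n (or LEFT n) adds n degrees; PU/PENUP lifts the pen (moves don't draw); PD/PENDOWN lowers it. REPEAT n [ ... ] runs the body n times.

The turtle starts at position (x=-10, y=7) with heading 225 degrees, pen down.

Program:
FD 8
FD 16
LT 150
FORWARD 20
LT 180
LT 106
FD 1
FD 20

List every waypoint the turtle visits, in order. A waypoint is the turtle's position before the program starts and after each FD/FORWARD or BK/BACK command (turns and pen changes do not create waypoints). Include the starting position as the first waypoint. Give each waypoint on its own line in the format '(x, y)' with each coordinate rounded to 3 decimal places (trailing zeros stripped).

Executing turtle program step by step:
Start: pos=(-10,7), heading=225, pen down
FD 8: (-10,7) -> (-15.657,1.343) [heading=225, draw]
FD 16: (-15.657,1.343) -> (-26.971,-9.971) [heading=225, draw]
LT 150: heading 225 -> 15
FD 20: (-26.971,-9.971) -> (-7.652,-4.794) [heading=15, draw]
LT 180: heading 15 -> 195
LT 106: heading 195 -> 301
FD 1: (-7.652,-4.794) -> (-7.137,-5.651) [heading=301, draw]
FD 20: (-7.137,-5.651) -> (3.164,-22.795) [heading=301, draw]
Final: pos=(3.164,-22.795), heading=301, 5 segment(s) drawn
Waypoints (6 total):
(-10, 7)
(-15.657, 1.343)
(-26.971, -9.971)
(-7.652, -4.794)
(-7.137, -5.651)
(3.164, -22.795)

Answer: (-10, 7)
(-15.657, 1.343)
(-26.971, -9.971)
(-7.652, -4.794)
(-7.137, -5.651)
(3.164, -22.795)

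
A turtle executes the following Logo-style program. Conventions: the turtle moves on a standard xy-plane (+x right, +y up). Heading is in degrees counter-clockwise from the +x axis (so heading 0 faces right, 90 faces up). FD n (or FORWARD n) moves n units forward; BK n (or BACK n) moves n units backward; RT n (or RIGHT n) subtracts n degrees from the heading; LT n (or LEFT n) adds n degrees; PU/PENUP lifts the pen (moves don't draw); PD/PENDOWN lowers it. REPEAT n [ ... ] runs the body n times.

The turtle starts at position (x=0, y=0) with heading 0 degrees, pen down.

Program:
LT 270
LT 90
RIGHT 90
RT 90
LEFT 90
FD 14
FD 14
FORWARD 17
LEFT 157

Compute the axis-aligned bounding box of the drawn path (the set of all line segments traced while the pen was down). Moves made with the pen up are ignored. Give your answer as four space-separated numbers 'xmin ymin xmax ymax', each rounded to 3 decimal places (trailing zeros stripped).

Executing turtle program step by step:
Start: pos=(0,0), heading=0, pen down
LT 270: heading 0 -> 270
LT 90: heading 270 -> 0
RT 90: heading 0 -> 270
RT 90: heading 270 -> 180
LT 90: heading 180 -> 270
FD 14: (0,0) -> (0,-14) [heading=270, draw]
FD 14: (0,-14) -> (0,-28) [heading=270, draw]
FD 17: (0,-28) -> (0,-45) [heading=270, draw]
LT 157: heading 270 -> 67
Final: pos=(0,-45), heading=67, 3 segment(s) drawn

Segment endpoints: x in {0, 0, 0, 0}, y in {-45, -28, -14, 0}
xmin=0, ymin=-45, xmax=0, ymax=0

Answer: 0 -45 0 0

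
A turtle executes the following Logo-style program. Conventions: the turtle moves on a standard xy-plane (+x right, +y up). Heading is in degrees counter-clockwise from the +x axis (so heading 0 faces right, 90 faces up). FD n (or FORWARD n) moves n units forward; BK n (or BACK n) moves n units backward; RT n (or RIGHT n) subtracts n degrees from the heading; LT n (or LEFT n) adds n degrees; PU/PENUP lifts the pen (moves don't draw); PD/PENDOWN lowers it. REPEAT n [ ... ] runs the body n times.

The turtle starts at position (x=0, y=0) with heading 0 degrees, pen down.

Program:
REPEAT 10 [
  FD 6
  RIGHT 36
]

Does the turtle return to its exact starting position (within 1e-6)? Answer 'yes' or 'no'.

Answer: yes

Derivation:
Executing turtle program step by step:
Start: pos=(0,0), heading=0, pen down
REPEAT 10 [
  -- iteration 1/10 --
  FD 6: (0,0) -> (6,0) [heading=0, draw]
  RT 36: heading 0 -> 324
  -- iteration 2/10 --
  FD 6: (6,0) -> (10.854,-3.527) [heading=324, draw]
  RT 36: heading 324 -> 288
  -- iteration 3/10 --
  FD 6: (10.854,-3.527) -> (12.708,-9.233) [heading=288, draw]
  RT 36: heading 288 -> 252
  -- iteration 4/10 --
  FD 6: (12.708,-9.233) -> (10.854,-14.939) [heading=252, draw]
  RT 36: heading 252 -> 216
  -- iteration 5/10 --
  FD 6: (10.854,-14.939) -> (6,-18.466) [heading=216, draw]
  RT 36: heading 216 -> 180
  -- iteration 6/10 --
  FD 6: (6,-18.466) -> (0,-18.466) [heading=180, draw]
  RT 36: heading 180 -> 144
  -- iteration 7/10 --
  FD 6: (0,-18.466) -> (-4.854,-14.939) [heading=144, draw]
  RT 36: heading 144 -> 108
  -- iteration 8/10 --
  FD 6: (-4.854,-14.939) -> (-6.708,-9.233) [heading=108, draw]
  RT 36: heading 108 -> 72
  -- iteration 9/10 --
  FD 6: (-6.708,-9.233) -> (-4.854,-3.527) [heading=72, draw]
  RT 36: heading 72 -> 36
  -- iteration 10/10 --
  FD 6: (-4.854,-3.527) -> (0,0) [heading=36, draw]
  RT 36: heading 36 -> 0
]
Final: pos=(0,0), heading=0, 10 segment(s) drawn

Start position: (0, 0)
Final position: (0, 0)
Distance = 0; < 1e-6 -> CLOSED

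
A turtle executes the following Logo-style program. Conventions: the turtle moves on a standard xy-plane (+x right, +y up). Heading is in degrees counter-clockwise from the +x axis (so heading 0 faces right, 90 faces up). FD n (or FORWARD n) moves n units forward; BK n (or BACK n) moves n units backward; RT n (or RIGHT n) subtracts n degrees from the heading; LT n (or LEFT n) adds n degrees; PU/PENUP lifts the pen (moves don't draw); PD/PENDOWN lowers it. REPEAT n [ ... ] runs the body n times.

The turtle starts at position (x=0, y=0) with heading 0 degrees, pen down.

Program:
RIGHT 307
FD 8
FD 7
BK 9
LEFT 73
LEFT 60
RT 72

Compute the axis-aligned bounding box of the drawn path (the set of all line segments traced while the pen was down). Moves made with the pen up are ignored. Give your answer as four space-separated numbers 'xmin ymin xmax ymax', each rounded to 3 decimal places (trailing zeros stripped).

Executing turtle program step by step:
Start: pos=(0,0), heading=0, pen down
RT 307: heading 0 -> 53
FD 8: (0,0) -> (4.815,6.389) [heading=53, draw]
FD 7: (4.815,6.389) -> (9.027,11.98) [heading=53, draw]
BK 9: (9.027,11.98) -> (3.611,4.792) [heading=53, draw]
LT 73: heading 53 -> 126
LT 60: heading 126 -> 186
RT 72: heading 186 -> 114
Final: pos=(3.611,4.792), heading=114, 3 segment(s) drawn

Segment endpoints: x in {0, 3.611, 4.815, 9.027}, y in {0, 4.792, 6.389, 11.98}
xmin=0, ymin=0, xmax=9.027, ymax=11.98

Answer: 0 0 9.027 11.98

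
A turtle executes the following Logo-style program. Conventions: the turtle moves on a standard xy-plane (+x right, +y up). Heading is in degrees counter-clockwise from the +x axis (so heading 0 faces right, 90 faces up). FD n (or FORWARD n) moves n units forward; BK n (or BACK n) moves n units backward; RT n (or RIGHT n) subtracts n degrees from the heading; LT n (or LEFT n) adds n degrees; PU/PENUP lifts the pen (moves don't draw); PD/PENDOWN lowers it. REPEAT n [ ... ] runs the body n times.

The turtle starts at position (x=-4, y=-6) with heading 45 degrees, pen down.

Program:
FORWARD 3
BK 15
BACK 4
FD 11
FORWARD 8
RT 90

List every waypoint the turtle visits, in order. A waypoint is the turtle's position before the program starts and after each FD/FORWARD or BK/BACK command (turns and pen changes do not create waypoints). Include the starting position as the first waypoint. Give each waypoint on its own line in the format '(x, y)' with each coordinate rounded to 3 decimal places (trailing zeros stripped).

Executing turtle program step by step:
Start: pos=(-4,-6), heading=45, pen down
FD 3: (-4,-6) -> (-1.879,-3.879) [heading=45, draw]
BK 15: (-1.879,-3.879) -> (-12.485,-14.485) [heading=45, draw]
BK 4: (-12.485,-14.485) -> (-15.314,-17.314) [heading=45, draw]
FD 11: (-15.314,-17.314) -> (-7.536,-9.536) [heading=45, draw]
FD 8: (-7.536,-9.536) -> (-1.879,-3.879) [heading=45, draw]
RT 90: heading 45 -> 315
Final: pos=(-1.879,-3.879), heading=315, 5 segment(s) drawn
Waypoints (6 total):
(-4, -6)
(-1.879, -3.879)
(-12.485, -14.485)
(-15.314, -17.314)
(-7.536, -9.536)
(-1.879, -3.879)

Answer: (-4, -6)
(-1.879, -3.879)
(-12.485, -14.485)
(-15.314, -17.314)
(-7.536, -9.536)
(-1.879, -3.879)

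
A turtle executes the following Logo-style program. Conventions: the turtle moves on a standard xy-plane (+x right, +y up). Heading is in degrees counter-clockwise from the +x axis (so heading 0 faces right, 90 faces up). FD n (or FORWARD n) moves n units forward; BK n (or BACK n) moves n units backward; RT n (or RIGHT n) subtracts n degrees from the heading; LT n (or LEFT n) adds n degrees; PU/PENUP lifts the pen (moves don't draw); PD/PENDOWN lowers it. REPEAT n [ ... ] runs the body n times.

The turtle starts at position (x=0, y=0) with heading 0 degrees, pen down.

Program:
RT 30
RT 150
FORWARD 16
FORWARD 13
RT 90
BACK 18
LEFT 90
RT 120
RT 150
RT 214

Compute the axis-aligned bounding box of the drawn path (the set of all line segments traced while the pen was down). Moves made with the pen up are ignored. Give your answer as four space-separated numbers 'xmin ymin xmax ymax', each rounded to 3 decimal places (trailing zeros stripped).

Answer: -29 -18 0 0

Derivation:
Executing turtle program step by step:
Start: pos=(0,0), heading=0, pen down
RT 30: heading 0 -> 330
RT 150: heading 330 -> 180
FD 16: (0,0) -> (-16,0) [heading=180, draw]
FD 13: (-16,0) -> (-29,0) [heading=180, draw]
RT 90: heading 180 -> 90
BK 18: (-29,0) -> (-29,-18) [heading=90, draw]
LT 90: heading 90 -> 180
RT 120: heading 180 -> 60
RT 150: heading 60 -> 270
RT 214: heading 270 -> 56
Final: pos=(-29,-18), heading=56, 3 segment(s) drawn

Segment endpoints: x in {-29, -29, -16, 0}, y in {-18, 0, 0, 0}
xmin=-29, ymin=-18, xmax=0, ymax=0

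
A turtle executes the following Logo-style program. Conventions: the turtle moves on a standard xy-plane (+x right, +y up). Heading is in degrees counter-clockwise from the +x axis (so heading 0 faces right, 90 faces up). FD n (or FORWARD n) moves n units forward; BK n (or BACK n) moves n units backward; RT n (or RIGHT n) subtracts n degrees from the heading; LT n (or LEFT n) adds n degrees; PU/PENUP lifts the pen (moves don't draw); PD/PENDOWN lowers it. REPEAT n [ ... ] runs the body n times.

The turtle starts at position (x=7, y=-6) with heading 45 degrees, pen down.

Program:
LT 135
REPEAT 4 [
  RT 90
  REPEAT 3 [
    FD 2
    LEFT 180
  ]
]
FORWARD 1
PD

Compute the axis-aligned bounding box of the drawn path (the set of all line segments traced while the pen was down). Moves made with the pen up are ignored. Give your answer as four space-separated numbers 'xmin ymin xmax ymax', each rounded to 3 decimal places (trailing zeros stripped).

Answer: 5 -6 7 -4

Derivation:
Executing turtle program step by step:
Start: pos=(7,-6), heading=45, pen down
LT 135: heading 45 -> 180
REPEAT 4 [
  -- iteration 1/4 --
  RT 90: heading 180 -> 90
  REPEAT 3 [
    -- iteration 1/3 --
    FD 2: (7,-6) -> (7,-4) [heading=90, draw]
    LT 180: heading 90 -> 270
    -- iteration 2/3 --
    FD 2: (7,-4) -> (7,-6) [heading=270, draw]
    LT 180: heading 270 -> 90
    -- iteration 3/3 --
    FD 2: (7,-6) -> (7,-4) [heading=90, draw]
    LT 180: heading 90 -> 270
  ]
  -- iteration 2/4 --
  RT 90: heading 270 -> 180
  REPEAT 3 [
    -- iteration 1/3 --
    FD 2: (7,-4) -> (5,-4) [heading=180, draw]
    LT 180: heading 180 -> 0
    -- iteration 2/3 --
    FD 2: (5,-4) -> (7,-4) [heading=0, draw]
    LT 180: heading 0 -> 180
    -- iteration 3/3 --
    FD 2: (7,-4) -> (5,-4) [heading=180, draw]
    LT 180: heading 180 -> 0
  ]
  -- iteration 3/4 --
  RT 90: heading 0 -> 270
  REPEAT 3 [
    -- iteration 1/3 --
    FD 2: (5,-4) -> (5,-6) [heading=270, draw]
    LT 180: heading 270 -> 90
    -- iteration 2/3 --
    FD 2: (5,-6) -> (5,-4) [heading=90, draw]
    LT 180: heading 90 -> 270
    -- iteration 3/3 --
    FD 2: (5,-4) -> (5,-6) [heading=270, draw]
    LT 180: heading 270 -> 90
  ]
  -- iteration 4/4 --
  RT 90: heading 90 -> 0
  REPEAT 3 [
    -- iteration 1/3 --
    FD 2: (5,-6) -> (7,-6) [heading=0, draw]
    LT 180: heading 0 -> 180
    -- iteration 2/3 --
    FD 2: (7,-6) -> (5,-6) [heading=180, draw]
    LT 180: heading 180 -> 0
    -- iteration 3/3 --
    FD 2: (5,-6) -> (7,-6) [heading=0, draw]
    LT 180: heading 0 -> 180
  ]
]
FD 1: (7,-6) -> (6,-6) [heading=180, draw]
PD: pen down
Final: pos=(6,-6), heading=180, 13 segment(s) drawn

Segment endpoints: x in {5, 5, 6, 7, 7, 7}, y in {-6, -6, -6, -6, -4, -4, -4, -4}
xmin=5, ymin=-6, xmax=7, ymax=-4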